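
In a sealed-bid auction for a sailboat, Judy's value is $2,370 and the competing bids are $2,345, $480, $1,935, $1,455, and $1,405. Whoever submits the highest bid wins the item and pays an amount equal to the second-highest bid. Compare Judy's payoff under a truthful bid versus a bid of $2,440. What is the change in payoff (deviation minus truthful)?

$0

The highest competing bid is $2,345.
Bidding truthfully at $2,370: Judy has the top bid, wins, and pays the second-highest bid $2,345. Payoff = $2,370 − $2,345 = $25.
Bidding $2,440: Judy has the top bid, wins, and pays the second-highest bid $2,345. Payoff = $2,370 − $2,345 = $25.
Change = $25 − $25 = $0.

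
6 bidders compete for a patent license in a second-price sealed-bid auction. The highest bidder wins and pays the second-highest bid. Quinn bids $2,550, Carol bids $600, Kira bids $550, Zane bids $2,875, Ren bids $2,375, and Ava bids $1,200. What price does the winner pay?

The winner pays $2,550.

Bids in descending order: Zane $2,875 > Quinn $2,550 > Ren $2,375 > Ava $1,200 > Carol $600 > Kira $550.
Zane has the highest bid, so Zane wins.
The second-highest bid is $2,550, so that is what Zane pays.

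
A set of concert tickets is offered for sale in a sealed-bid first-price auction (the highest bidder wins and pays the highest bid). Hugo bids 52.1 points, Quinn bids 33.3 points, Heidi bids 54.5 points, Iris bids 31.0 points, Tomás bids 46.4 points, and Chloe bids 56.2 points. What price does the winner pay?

Ordered from highest: Chloe 56.2 points > Heidi 54.5 points > Hugo 52.1 points > Tomás 46.4 points > Quinn 33.3 points > Iris 31.0 points.
Chloe is the highest bidder, so Chloe wins.
Under the first-price rule, the price is the highest bid: 56.2 points.

56.2 points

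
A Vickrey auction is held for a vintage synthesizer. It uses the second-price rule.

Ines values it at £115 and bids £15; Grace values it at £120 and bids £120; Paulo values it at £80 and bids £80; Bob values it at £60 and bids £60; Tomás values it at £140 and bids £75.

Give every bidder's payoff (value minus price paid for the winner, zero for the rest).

Ranking the bids: Grace £120; Paulo £80; Tomás £75; Bob £60; Ines £15.
Grace has the top bid and wins; the price is the second-highest bid, £80.
Grace's payoff = £120 − £80 = £40. All other bidders lose, so their payoff is 0.

Ines £0, Grace £40, Paulo £0, Bob £0, Tomás £0.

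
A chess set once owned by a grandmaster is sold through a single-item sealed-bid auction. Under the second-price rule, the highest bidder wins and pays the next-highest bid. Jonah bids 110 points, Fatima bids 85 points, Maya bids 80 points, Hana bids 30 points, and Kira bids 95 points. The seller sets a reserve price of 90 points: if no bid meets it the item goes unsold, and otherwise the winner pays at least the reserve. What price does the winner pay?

Sorted high to low: Jonah 110 points > Kira 95 points > Fatima 85 points > Maya 80 points > Hana 30 points.
Jonah has the highest bid, so Jonah wins.
The second-highest bid is 95 points, which exceeds the reserve, so that sets the price.

95 points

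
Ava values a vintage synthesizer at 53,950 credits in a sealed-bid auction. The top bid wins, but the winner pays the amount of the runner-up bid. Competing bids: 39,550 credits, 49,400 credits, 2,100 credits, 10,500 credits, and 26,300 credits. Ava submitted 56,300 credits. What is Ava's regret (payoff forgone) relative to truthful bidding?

The highest competing bid is 49,400 credits.
Bidding truthfully at 53,950 credits: Ava has the top bid, wins, and pays the second-highest bid 49,400 credits. Payoff = 53,950 credits − 49,400 credits = 4,550 credits.
Bidding 56,300 credits: Ava has the top bid, wins, and pays the second-highest bid 49,400 credits. Payoff = 53,950 credits − 49,400 credits = 4,550 credits.
Regret = truthful payoff − actual payoff = 4,550 credits − 4,550 credits = 0 credits.

Payoff forgone: 0 credits.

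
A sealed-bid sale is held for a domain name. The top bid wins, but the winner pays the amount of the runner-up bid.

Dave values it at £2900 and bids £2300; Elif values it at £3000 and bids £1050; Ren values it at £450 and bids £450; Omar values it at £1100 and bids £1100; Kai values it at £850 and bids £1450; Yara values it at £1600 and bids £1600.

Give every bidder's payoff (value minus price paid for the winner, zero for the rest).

Ranking the bids: Dave £2300; Yara £1600; Kai £1450; Omar £1100; Elif £1050; Ren £450.
Dave has the top bid and wins; the price is the second-highest bid, £1600.
Dave's payoff = £2900 − £1600 = £1300. All other bidders lose, so their payoff is 0.

Dave £1300, Elif £0, Ren £0, Omar £0, Kai £0, Yara £0.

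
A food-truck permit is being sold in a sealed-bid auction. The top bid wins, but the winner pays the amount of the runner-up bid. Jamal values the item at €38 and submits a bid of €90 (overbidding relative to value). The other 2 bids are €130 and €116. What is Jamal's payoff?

Highest competing bid: €130.
Jamal's bid €90 is not the highest, so Jamal loses, pays nothing, and earns zero payoff.

€0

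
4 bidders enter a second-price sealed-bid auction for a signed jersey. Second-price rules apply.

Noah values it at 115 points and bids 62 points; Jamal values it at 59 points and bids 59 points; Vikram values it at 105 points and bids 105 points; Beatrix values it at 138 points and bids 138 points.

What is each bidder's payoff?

Noah 0 points, Jamal 0 points, Vikram 0 points, Beatrix 33 points.

Ordered from highest: Beatrix 138 points, then Vikram 105 points, then Noah 62 points, then Jamal 59 points.
Beatrix has the top bid and wins; the price is the second-highest bid, 105 points.
Beatrix's payoff = 138 points − 105 points = 33 points. All other bidders lose, so their payoff is 0.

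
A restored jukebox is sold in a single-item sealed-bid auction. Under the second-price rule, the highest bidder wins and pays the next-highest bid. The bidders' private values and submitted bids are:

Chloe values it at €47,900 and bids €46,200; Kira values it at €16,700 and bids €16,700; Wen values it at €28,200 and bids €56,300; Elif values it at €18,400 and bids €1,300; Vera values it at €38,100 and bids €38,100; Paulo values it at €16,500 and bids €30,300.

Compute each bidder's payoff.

Payoffs: Chloe €0, Kira €0, Wen -€18,000, Elif €0, Vera €0, Paulo €0.

Sorted high to low: Wen €56,300; Chloe €46,200; Vera €38,100; Paulo €30,300; Kira €16,700; Elif €1,300.
Wen has the top bid and wins; the price is the second-highest bid, €46,200.
Wen's payoff = €28,200 − €46,200 = -€18,000. All other bidders lose, so their payoff is 0.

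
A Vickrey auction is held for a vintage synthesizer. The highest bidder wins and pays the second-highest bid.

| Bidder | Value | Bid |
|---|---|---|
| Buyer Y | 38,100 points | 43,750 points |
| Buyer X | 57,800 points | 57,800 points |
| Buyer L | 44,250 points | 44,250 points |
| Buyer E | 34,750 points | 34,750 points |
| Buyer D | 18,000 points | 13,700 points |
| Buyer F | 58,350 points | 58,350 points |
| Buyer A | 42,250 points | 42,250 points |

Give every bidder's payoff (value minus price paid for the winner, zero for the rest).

Bids in descending order: Buyer F 58,350 points; Buyer X 57,800 points; Buyer L 44,250 points; Buyer Y 43,750 points; Buyer A 42,250 points; Buyer E 34,750 points; Buyer D 13,700 points.
Buyer F has the top bid and wins; the price is the second-highest bid, 57,800 points.
Buyer F's payoff = 58,350 points − 57,800 points = 550 points. All other bidders lose, so their payoff is 0.

Payoffs: Buyer Y 0 points, Buyer X 0 points, Buyer L 0 points, Buyer E 0 points, Buyer D 0 points, Buyer F 550 points, Buyer A 0 points.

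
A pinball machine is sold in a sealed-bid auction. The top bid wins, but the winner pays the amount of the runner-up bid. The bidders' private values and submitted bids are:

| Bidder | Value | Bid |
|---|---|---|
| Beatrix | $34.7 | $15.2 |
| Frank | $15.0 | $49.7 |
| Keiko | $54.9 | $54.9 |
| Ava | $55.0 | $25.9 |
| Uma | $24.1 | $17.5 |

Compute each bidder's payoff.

Payoffs: Beatrix $0.0, Frank $0.0, Keiko $5.2, Ava $0.0, Uma $0.0.

Ordered from highest: Keiko $54.9 > Frank $49.7 > Ava $25.9 > Uma $17.5 > Beatrix $15.2.
Keiko has the top bid and wins; the price is the second-highest bid, $49.7.
Keiko's payoff = $54.9 − $49.7 = $5.2. All other bidders lose, so their payoff is 0.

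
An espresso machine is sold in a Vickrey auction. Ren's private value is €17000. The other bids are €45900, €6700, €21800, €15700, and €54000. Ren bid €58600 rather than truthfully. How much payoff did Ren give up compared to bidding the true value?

Regret: €37000.

The highest competing bid is €54000.
Bidding truthfully at €17000: the top bid is €54000 (a rival), so Ren loses. Payoff = €0.
Bidding €58600: Ren has the top bid, wins, and pays the second-highest bid €54000. Payoff = €17000 − €54000 = -€37000.
Regret = truthful payoff − actual payoff = €0 − -€37000 = €37000.
This is the dominant-strategy logic: truthful bidding weakly beats any alternative.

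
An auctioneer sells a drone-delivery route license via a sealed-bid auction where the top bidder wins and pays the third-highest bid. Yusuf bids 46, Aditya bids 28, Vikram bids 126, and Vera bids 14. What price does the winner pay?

28

Bids in descending order: Vikram 126, then Yusuf 46, then Aditya 28, then Vera 14.
Vikram is the highest bidder, so Vikram wins.
Under the third-price rule, the price is the third-highest bid: 28.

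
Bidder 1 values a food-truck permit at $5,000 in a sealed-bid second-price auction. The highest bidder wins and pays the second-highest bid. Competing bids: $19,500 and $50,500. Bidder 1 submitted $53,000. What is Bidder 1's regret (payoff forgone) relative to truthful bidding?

The highest competing bid is $50,500.
Bidding truthfully at $5,000: the top bid is $50,500 (a rival), so Bidder 1 loses. Payoff = $0.
Bidding $53,000: Bidder 1 has the top bid, wins, and pays the second-highest bid $50,500. Payoff = $5,000 − $50,500 = -$45,500.
Regret = truthful payoff − actual payoff = $0 − -$45,500 = $45,500.
Deviating from a truthful bid can only lose payoff in a second-price auction — never gain.

$45,500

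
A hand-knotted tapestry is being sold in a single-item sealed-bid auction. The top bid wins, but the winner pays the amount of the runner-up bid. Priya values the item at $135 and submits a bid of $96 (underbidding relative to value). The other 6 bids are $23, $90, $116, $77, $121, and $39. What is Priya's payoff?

Payoff = $0.

Highest competing bid: $121.
Priya's bid $96 is not the highest, so Priya loses, pays nothing, and earns zero payoff.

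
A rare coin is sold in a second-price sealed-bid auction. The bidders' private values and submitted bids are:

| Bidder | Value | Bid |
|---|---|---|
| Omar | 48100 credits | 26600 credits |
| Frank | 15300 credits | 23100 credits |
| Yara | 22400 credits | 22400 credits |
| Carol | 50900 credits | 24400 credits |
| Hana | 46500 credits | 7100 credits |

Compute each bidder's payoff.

Ordered from highest: Omar 26600 credits > Carol 24400 credits > Frank 23100 credits > Yara 22400 credits > Hana 7100 credits.
Omar has the top bid and wins; the price is the second-highest bid, 24400 credits.
Omar's payoff = 48100 credits − 24400 credits = 23700 credits. All other bidders lose, so their payoff is 0.

Payoffs: Omar 23700 credits, Frank 0 credits, Yara 0 credits, Carol 0 credits, Hana 0 credits.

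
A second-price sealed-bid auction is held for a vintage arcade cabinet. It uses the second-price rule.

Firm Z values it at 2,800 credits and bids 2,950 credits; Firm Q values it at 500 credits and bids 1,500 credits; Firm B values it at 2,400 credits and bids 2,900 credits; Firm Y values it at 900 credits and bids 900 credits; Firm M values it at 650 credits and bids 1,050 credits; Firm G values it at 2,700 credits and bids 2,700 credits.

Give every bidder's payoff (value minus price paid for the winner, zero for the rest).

Ordered from highest: Firm Z 2,950 credits; Firm B 2,900 credits; Firm G 2,700 credits; Firm Q 1,500 credits; Firm M 1,050 credits; Firm Y 900 credits.
Firm Z has the top bid and wins; the price is the second-highest bid, 2,900 credits.
Firm Z's payoff = 2,800 credits − 2,900 credits = -100 credits. All other bidders lose, so their payoff is 0.

Firm Z -100 credits, Firm Q 0 credits, Firm B 0 credits, Firm Y 0 credits, Firm M 0 credits, Firm G 0 credits.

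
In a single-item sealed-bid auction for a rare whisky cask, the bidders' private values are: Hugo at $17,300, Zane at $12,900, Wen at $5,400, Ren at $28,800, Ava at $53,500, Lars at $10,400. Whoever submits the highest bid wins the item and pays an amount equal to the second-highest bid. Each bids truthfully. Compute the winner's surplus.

Winner's surplus: $24,700.

Ranking the bids: Ava $53,500 > Ren $28,800 > Hugo $17,300 > Zane $12,900 > Lars $10,400 > Wen $5,400.
Ava wins with the top bid and pays the second-highest, $28,800.
Surplus = $53,500 − $28,800 = $24,700.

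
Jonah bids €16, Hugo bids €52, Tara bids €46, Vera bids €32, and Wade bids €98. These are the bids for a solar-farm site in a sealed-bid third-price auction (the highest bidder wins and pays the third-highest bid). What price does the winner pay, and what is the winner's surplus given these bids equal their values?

Sorted high to low: Wade €98; Hugo €52; Tara €46; Vera €32; Jonah €16.
Wade is the highest bidder, so Wade wins.
Under the third-price rule, the price is the third-highest bid: €46.
Surplus = €98 − €46 = €52.

The winner pays €46 for a surplus of €52.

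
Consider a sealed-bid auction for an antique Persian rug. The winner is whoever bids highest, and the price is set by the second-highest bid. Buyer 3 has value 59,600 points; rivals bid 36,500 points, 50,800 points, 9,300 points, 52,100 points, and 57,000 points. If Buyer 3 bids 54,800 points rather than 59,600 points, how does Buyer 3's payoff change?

The highest competing bid is 57,000 points.
Bidding truthfully at 59,600 points: Buyer 3 has the top bid, wins, and pays the second-highest bid 57,000 points. Payoff = 59,600 points − 57,000 points = 2,600 points.
Bidding 54,800 points: the top bid is 57,000 points (a rival), so Buyer 3 loses. Payoff = 0 points.
Change = 0 points − 2,600 points = -2,600 points.

Change in payoff: -2,600 points.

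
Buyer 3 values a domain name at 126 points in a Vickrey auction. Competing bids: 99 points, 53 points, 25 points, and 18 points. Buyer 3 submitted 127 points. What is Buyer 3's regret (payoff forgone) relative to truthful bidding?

Regret: 0 points.

The highest competing bid is 99 points.
Bidding truthfully at 126 points: Buyer 3 has the top bid, wins, and pays the second-highest bid 99 points. Payoff = 126 points − 99 points = 27 points.
Bidding 127 points: Buyer 3 has the top bid, wins, and pays the second-highest bid 99 points. Payoff = 126 points − 99 points = 27 points.
Regret = truthful payoff − actual payoff = 27 points − 27 points = 0 points.
The bid only affects whether you win, not the price — here both bids land on the same side of the top rival bid, so the deviation is payoff-neutral.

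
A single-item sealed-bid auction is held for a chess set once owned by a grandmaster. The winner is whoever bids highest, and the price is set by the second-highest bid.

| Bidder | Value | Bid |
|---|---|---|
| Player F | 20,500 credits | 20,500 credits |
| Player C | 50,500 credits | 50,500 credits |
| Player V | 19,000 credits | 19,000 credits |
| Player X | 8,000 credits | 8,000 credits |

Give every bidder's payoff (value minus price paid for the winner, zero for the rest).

Player F 0 credits, Player C 30,000 credits, Player V 0 credits, Player X 0 credits.

Bids in descending order: Player C 50,500 credits > Player F 20,500 credits > Player V 19,000 credits > Player X 8,000 credits.
Player C has the top bid and wins; the price is the second-highest bid, 20,500 credits.
Player C's payoff = 50,500 credits − 20,500 credits = 30,000 credits. All other bidders lose, so their payoff is 0.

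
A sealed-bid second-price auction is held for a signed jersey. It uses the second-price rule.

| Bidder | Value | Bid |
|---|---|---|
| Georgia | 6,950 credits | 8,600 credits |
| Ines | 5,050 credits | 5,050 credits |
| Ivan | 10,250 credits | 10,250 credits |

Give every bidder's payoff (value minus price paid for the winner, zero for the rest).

Payoffs: Georgia 0 credits, Ines 0 credits, Ivan 1,650 credits.

Ranking the bids: Ivan 10,250 credits; Georgia 8,600 credits; Ines 5,050 credits.
Ivan has the top bid and wins; the price is the second-highest bid, 8,600 credits.
Ivan's payoff = 10,250 credits − 8,600 credits = 1,650 credits. All other bidders lose, so their payoff is 0.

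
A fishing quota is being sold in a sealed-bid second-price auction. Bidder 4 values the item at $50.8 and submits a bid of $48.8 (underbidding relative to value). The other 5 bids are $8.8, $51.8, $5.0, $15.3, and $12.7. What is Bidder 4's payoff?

Highest competing bid: $51.8.
Bidder 4's bid $48.8 is not the highest, so Bidder 4 loses, pays nothing, and earns zero payoff.

Payoff = $0.0.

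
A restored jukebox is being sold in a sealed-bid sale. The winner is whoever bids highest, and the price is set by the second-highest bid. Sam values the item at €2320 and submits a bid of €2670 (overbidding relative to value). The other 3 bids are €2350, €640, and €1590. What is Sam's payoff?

Highest competing bid: €2350.
Sam's bid €2670 is the highest overall, so Sam wins and pays the second-highest bid, €2350.
Payoff = value − price = €2320 − €2350 = -€30.
Overbidding won the item at a price above value — truthful bidding would have avoided this loss.

-€30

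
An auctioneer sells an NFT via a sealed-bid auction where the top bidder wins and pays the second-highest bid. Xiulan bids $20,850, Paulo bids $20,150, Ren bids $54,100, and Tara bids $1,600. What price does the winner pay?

The winner pays $20,850.

Bids in descending order: Ren $54,100, then Xiulan $20,850, then Paulo $20,150, then Tara $1,600.
Ren is the highest bidder, so Ren wins.
Under the second-price rule, the price is the second-highest bid: $20,850.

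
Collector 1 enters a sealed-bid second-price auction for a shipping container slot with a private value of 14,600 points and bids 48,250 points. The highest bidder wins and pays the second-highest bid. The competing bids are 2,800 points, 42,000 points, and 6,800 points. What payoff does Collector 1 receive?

Highest competing bid: 42,000 points.
Collector 1's bid 48,250 points is the highest overall, so Collector 1 wins and pays the second-highest bid, 42,000 points.
Payoff = value − price = 14,600 points − 42,000 points = -27,400 points.

The bidder's payoff: -27,400 points.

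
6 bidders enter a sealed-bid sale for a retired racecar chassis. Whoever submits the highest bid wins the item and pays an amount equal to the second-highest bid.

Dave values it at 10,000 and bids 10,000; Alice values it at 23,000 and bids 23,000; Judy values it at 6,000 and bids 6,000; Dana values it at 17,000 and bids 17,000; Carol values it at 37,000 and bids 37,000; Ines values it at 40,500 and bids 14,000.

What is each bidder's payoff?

Payoffs: Dave 0, Alice 0, Judy 0, Dana 0, Carol 14,000, Ines 0.

Bids in descending order: Carol 37,000; Alice 23,000; Dana 17,000; Ines 14,000; Dave 10,000; Judy 6,000.
Carol has the top bid and wins; the price is the second-highest bid, 23,000.
Carol's payoff = 37,000 − 23,000 = 14,000. All other bidders lose, so their payoff is 0.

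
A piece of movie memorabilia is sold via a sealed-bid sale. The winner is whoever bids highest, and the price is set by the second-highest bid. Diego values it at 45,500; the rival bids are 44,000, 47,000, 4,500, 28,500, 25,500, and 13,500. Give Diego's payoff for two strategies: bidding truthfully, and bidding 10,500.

The highest competing bid is 47,000.
Bidding truthfully at 45,500: the top bid is 47,000 (a rival), so Diego loses. Payoff = 0.
Bidding 10,500: the top bid is 47,000 (a rival), so Diego loses. Payoff = 0.
The bid only affects whether you win, not the price — here both bids land on the same side of the top rival bid, so the deviation is payoff-neutral.

(a) 0  (b) 0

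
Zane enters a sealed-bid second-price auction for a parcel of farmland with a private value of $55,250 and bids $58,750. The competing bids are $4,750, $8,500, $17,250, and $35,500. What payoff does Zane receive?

$19,750

Highest competing bid: $35,500.
Zane's bid $58,750 is the highest overall, so Zane wins and pays the second-highest bid, $35,500.
Payoff = value − price = $55,250 − $35,500 = $19,750.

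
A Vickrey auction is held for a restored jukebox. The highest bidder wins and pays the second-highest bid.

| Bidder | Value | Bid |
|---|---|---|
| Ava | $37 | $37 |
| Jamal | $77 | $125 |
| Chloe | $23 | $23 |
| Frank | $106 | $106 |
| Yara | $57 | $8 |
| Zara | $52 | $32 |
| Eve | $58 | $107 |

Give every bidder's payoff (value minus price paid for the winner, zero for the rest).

Ordered from highest: Jamal $125 > Eve $107 > Frank $106 > Ava $37 > Zara $32 > Chloe $23 > Yara $8.
Jamal has the top bid and wins; the price is the second-highest bid, $107.
Jamal's payoff = $77 − $107 = -$30. All other bidders lose, so their payoff is 0.

Ava $0, Jamal -$30, Chloe $0, Frank $0, Yara $0, Zara $0, Eve $0.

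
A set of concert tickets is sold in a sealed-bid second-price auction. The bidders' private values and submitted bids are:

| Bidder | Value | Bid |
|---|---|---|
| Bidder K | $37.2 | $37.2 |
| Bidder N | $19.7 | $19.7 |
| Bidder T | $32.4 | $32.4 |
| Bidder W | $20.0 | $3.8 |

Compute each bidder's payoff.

Payoffs: Bidder K $4.8, Bidder N $0.0, Bidder T $0.0, Bidder W $0.0.

Ranking the bids: Bidder K $37.2 > Bidder T $32.4 > Bidder N $19.7 > Bidder W $3.8.
Bidder K has the top bid and wins; the price is the second-highest bid, $32.4.
Bidder K's payoff = $37.2 − $32.4 = $4.8. All other bidders lose, so their payoff is 0.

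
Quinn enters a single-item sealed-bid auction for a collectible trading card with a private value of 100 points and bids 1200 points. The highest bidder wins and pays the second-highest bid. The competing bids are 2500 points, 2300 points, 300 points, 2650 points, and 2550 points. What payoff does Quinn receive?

0 points

Highest competing bid: 2650 points.
Quinn's bid 1200 points is not the highest, so Quinn loses, pays nothing, and earns zero payoff.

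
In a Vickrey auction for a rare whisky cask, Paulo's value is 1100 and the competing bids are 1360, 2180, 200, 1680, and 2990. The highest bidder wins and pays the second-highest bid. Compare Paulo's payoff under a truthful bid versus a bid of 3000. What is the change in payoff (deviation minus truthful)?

Change in payoff: -1890.

The highest competing bid is 2990.
Bidding truthfully at 1100: the top bid is 2990 (a rival), so Paulo loses. Payoff = 0.
Bidding 3000: Paulo has the top bid, wins, and pays the second-highest bid 2990. Payoff = 1100 − 2990 = -1890.
Change = -1890 − 0 = -1890.
Deviating from a truthful bid can only lose payoff in a second-price auction — never gain.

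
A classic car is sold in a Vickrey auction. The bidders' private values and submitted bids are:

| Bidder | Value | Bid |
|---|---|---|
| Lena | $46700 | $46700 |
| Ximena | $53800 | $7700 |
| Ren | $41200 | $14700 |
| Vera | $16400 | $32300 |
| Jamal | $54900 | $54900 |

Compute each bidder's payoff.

Sorted high to low: Jamal $54900, then Lena $46700, then Vera $32300, then Ren $14700, then Ximena $7700.
Jamal has the top bid and wins; the price is the second-highest bid, $46700.
Jamal's payoff = $54900 − $46700 = $8200. All other bidders lose, so their payoff is 0.

Payoffs: Lena $0, Ximena $0, Ren $0, Vera $0, Jamal $8200.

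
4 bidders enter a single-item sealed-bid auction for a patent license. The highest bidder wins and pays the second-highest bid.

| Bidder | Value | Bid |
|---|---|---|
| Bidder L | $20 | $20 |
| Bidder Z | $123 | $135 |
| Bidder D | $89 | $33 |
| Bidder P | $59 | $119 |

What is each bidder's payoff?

Sorted high to low: Bidder Z $135; Bidder P $119; Bidder D $33; Bidder L $20.
Bidder Z has the top bid and wins; the price is the second-highest bid, $119.
Bidder Z's payoff = $123 − $119 = $4. All other bidders lose, so their payoff is 0.

Bidder L $0, Bidder Z $4, Bidder D $0, Bidder P $0.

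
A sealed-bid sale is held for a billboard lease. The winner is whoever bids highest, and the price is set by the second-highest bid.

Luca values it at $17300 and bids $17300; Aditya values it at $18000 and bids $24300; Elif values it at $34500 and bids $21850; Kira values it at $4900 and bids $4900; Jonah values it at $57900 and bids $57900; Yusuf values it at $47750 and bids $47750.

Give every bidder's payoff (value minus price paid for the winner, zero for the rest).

Sorted high to low: Jonah $57900; Yusuf $47750; Aditya $24300; Elif $21850; Luca $17300; Kira $4900.
Jonah has the top bid and wins; the price is the second-highest bid, $47750.
Jonah's payoff = $57900 − $47750 = $10150. All other bidders lose, so their payoff is 0.

Luca $0, Aditya $0, Elif $0, Kira $0, Jonah $10150, Yusuf $0.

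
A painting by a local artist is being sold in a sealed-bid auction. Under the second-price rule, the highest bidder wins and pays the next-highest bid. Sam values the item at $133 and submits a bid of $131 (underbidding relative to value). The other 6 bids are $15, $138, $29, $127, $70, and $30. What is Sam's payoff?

Payoff = $0.

Highest competing bid: $138.
Sam's bid $131 is not the highest, so Sam loses, pays nothing, and earns zero payoff.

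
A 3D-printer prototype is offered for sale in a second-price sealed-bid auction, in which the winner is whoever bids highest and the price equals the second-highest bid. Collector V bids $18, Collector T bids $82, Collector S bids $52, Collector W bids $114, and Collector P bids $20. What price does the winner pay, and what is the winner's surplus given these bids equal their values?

Bids in descending order: Collector W $114, then Collector T $82, then Collector S $52, then Collector P $20, then Collector V $18.
Collector W is the highest bidder, so Collector W wins.
Under the second-price rule, the price is the second-highest bid: $82.
Surplus = $114 − $82 = $32.

Price $82; surplus $32.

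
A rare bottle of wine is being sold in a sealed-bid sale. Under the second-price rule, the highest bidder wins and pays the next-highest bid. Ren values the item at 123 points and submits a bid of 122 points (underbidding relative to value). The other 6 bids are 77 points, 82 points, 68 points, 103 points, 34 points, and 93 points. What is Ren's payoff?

20 points

Highest competing bid: 103 points.
Ren's bid 122 points is the highest overall, so Ren wins and pays the second-highest bid, 103 points.
Payoff = value − price = 123 points − 103 points = 20 points.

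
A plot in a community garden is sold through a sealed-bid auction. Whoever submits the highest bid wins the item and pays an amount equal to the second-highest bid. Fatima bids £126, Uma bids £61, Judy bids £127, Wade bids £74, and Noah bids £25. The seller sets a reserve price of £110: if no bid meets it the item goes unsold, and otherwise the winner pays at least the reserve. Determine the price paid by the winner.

Ranking the bids: Judy £127 > Fatima £126 > Wade £74 > Uma £61 > Noah £25.
Judy has the highest bid, so Judy wins.
The second-highest bid is £126, which exceeds the reserve, so that sets the price.

Price paid: £126.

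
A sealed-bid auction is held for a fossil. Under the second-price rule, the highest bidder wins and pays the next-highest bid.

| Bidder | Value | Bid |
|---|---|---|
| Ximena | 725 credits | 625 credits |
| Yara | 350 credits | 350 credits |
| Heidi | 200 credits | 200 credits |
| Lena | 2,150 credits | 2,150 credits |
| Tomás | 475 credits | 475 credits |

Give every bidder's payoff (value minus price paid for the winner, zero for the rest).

Payoffs: Ximena 0 credits, Yara 0 credits, Heidi 0 credits, Lena 1,525 credits, Tomás 0 credits.

Sorted high to low: Lena 2,150 credits > Ximena 625 credits > Tomás 475 credits > Yara 350 credits > Heidi 200 credits.
Lena has the top bid and wins; the price is the second-highest bid, 625 credits.
Lena's payoff = 2,150 credits − 625 credits = 1,525 credits. All other bidders lose, so their payoff is 0.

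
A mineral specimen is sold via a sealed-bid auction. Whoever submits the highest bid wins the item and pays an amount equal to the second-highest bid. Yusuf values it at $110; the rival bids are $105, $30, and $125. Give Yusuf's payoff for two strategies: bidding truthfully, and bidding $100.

(a) $0  (b) $0

The highest competing bid is $125.
Bidding truthfully at $110: the top bid is $125 (a rival), so Yusuf loses. Payoff = $0.
Bidding $100: the top bid is $125 (a rival), so Yusuf loses. Payoff = $0.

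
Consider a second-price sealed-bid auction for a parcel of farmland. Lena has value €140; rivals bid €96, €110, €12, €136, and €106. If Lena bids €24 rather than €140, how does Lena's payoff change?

The highest competing bid is €136.
Bidding truthfully at €140: Lena has the top bid, wins, and pays the second-highest bid €136. Payoff = €140 − €136 = €4.
Bidding €24: the top bid is €136 (a rival), so Lena loses. Payoff = €0.
Change = €0 − €4 = -€4.
This is the dominant-strategy logic: truthful bidding weakly beats any alternative.

Change in payoff: -€4.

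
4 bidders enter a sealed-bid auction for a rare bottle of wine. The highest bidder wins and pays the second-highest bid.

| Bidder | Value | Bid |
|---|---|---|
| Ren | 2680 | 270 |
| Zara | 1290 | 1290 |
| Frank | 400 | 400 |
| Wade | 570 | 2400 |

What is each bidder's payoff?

Ren 0, Zara 0, Frank 0, Wade -720.

Sorted high to low: Wade 2400 > Zara 1290 > Frank 400 > Ren 270.
Wade has the top bid and wins; the price is the second-highest bid, 1290.
Wade's payoff = 570 − 1290 = -720. All other bidders lose, so their payoff is 0.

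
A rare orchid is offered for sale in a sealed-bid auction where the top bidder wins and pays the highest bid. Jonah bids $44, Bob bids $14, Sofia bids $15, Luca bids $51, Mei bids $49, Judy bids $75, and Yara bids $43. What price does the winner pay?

The winner pays $75.

Sorted high to low: Judy $75 > Luca $51 > Mei $49 > Jonah $44 > Yara $43 > Sofia $15 > Bob $14.
Judy is the highest bidder, so Judy wins.
Under the first-price rule, the price is the highest bid: $75.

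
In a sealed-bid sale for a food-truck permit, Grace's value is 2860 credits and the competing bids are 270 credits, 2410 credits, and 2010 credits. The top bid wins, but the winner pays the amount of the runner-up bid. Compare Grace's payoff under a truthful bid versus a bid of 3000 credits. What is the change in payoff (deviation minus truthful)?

The highest competing bid is 2410 credits.
Bidding truthfully at 2860 credits: Grace has the top bid, wins, and pays the second-highest bid 2410 credits. Payoff = 2860 credits − 2410 credits = 450 credits.
Bidding 3000 credits: Grace has the top bid, wins, and pays the second-highest bid 2410 credits. Payoff = 2860 credits − 2410 credits = 450 credits.
Change = 450 credits − 450 credits = 0 credits.

Change in payoff: 0 credits.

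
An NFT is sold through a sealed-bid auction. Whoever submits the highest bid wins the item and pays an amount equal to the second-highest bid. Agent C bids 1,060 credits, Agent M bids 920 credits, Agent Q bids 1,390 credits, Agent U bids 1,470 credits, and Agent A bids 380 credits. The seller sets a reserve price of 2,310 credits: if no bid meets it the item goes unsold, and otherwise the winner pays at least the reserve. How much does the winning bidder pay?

Ordered from highest: Agent U 1,470 credits, then Agent Q 1,390 credits, then Agent C 1,060 credits, then Agent M 920 credits, then Agent A 380 credits.
The top bid 1,470 credits is below the reserve 2,310 credits, so the item goes unsold and nothing is paid.

unsold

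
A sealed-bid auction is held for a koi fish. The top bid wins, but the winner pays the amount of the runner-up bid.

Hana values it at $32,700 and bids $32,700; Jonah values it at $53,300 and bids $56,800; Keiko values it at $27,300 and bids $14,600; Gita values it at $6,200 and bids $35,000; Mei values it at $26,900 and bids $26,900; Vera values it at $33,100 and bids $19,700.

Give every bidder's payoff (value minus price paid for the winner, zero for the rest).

Bids in descending order: Jonah $56,800, then Gita $35,000, then Hana $32,700, then Mei $26,900, then Vera $19,700, then Keiko $14,600.
Jonah has the top bid and wins; the price is the second-highest bid, $35,000.
Jonah's payoff = $53,300 − $35,000 = $18,300. All other bidders lose, so their payoff is 0.

Hana $0, Jonah $18,300, Keiko $0, Gita $0, Mei $0, Vera $0.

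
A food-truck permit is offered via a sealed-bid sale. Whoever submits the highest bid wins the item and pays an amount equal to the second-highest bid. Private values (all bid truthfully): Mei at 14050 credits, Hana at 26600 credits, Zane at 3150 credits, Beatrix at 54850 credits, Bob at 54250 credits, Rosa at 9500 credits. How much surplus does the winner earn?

600 credits

Ranking the bids: Beatrix 54850 credits; Bob 54250 credits; Hana 26600 credits; Mei 14050 credits; Rosa 9500 credits; Zane 3150 credits.
Beatrix wins with the top bid and pays the second-highest, 54250 credits.
Surplus = 54850 credits − 54250 credits = 600 credits.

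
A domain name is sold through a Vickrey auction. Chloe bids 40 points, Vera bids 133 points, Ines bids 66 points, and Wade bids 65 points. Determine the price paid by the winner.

Sorted high to low: Vera 133 points > Ines 66 points > Wade 65 points > Chloe 40 points.
Vera has the highest bid, so Vera wins.
The second-highest bid is 66 points, so that is what Vera pays.

66 points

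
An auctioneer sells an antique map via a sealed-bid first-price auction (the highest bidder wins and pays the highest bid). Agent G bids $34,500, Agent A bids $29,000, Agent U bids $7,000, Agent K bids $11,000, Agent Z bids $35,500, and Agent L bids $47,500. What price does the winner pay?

$47,500

Ordered from highest: Agent L $47,500 > Agent Z $35,500 > Agent G $34,500 > Agent A $29,000 > Agent K $11,000 > Agent U $7,000.
Agent L is the highest bidder, so Agent L wins.
Under the first-price rule, the price is the highest bid: $47,500.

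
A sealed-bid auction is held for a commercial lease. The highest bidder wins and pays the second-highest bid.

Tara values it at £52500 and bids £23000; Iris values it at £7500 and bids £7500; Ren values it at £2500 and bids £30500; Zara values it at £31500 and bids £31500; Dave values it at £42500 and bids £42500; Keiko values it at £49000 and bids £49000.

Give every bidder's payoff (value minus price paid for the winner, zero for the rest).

Sorted high to low: Keiko £49000 > Dave £42500 > Zara £31500 > Ren £30500 > Tara £23000 > Iris £7500.
Keiko has the top bid and wins; the price is the second-highest bid, £42500.
Keiko's payoff = £49000 − £42500 = £6500. All other bidders lose, so their payoff is 0.

Tara £0, Iris £0, Ren £0, Zara £0, Dave £0, Keiko £6500.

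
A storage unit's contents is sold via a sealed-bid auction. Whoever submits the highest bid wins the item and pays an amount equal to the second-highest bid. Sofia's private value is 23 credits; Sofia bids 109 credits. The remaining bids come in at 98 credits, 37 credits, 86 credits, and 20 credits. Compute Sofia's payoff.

Highest competing bid: 98 credits.
Sofia's bid 109 credits is the highest overall, so Sofia wins and pays the second-highest bid, 98 credits.
Payoff = value − price = 23 credits − 98 credits = -75 credits.
Overbidding won the item at a price above value — truthful bidding would have avoided this loss.

-75 credits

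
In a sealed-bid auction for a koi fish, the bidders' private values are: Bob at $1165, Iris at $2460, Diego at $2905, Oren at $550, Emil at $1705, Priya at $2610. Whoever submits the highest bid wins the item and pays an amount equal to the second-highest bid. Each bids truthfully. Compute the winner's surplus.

$295

Bids in descending order: Diego $2905 > Priya $2610 > Iris $2460 > Emil $1705 > Bob $1165 > Oren $550.
Diego wins with the top bid and pays the second-highest, $2610.
Surplus = $2905 − $2610 = $295.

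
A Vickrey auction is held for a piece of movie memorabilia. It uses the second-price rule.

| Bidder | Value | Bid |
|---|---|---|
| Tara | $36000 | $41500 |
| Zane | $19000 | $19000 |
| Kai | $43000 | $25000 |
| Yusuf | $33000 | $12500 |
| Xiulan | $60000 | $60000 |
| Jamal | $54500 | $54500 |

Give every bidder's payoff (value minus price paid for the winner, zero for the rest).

Sorted high to low: Xiulan $60000 > Jamal $54500 > Tara $41500 > Kai $25000 > Zane $19000 > Yusuf $12500.
Xiulan has the top bid and wins; the price is the second-highest bid, $54500.
Xiulan's payoff = $60000 − $54500 = $5500. All other bidders lose, so their payoff is 0.

Payoffs: Tara $0, Zane $0, Kai $0, Yusuf $0, Xiulan $5500, Jamal $0.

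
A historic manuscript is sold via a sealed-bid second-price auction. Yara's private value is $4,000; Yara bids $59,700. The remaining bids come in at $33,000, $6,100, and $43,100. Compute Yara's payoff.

-$39,100

Highest competing bid: $43,100.
Yara's bid $59,700 is the highest overall, so Yara wins and pays the second-highest bid, $43,100.
Payoff = value − price = $4,000 − $43,100 = -$39,100.
Overbidding won the item at a price above value — truthful bidding would have avoided this loss.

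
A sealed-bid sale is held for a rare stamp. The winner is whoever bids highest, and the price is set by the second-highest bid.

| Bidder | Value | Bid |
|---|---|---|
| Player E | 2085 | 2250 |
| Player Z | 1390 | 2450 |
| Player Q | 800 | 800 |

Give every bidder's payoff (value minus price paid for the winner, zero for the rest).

Player E 0, Player Z -860, Player Q 0.

Ranking the bids: Player Z 2450; Player E 2250; Player Q 800.
Player Z has the top bid and wins; the price is the second-highest bid, 2250.
Player Z's payoff = 1390 − 2250 = -860. All other bidders lose, so their payoff is 0.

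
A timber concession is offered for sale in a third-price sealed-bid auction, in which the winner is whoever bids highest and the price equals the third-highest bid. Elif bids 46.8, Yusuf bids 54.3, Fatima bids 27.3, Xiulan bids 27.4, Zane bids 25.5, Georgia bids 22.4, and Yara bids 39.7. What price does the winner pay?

Ordered from highest: Yusuf 54.3 > Elif 46.8 > Yara 39.7 > Xiulan 27.4 > Fatima 27.3 > Zane 25.5 > Georgia 22.4.
Yusuf is the highest bidder, so Yusuf wins.
Under the third-price rule, the price is the third-highest bid: 39.7.

The winner pays 39.7.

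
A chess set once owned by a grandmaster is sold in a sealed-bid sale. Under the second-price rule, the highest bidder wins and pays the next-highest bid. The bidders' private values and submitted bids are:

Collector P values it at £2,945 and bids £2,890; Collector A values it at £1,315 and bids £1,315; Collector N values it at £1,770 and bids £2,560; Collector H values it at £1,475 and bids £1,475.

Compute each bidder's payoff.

Collector P £385, Collector A £0, Collector N £0, Collector H £0.

Sorted high to low: Collector P £2,890 > Collector N £2,560 > Collector H £1,475 > Collector A £1,315.
Collector P has the top bid and wins; the price is the second-highest bid, £2,560.
Collector P's payoff = £2,945 − £2,560 = £385. All other bidders lose, so their payoff is 0.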